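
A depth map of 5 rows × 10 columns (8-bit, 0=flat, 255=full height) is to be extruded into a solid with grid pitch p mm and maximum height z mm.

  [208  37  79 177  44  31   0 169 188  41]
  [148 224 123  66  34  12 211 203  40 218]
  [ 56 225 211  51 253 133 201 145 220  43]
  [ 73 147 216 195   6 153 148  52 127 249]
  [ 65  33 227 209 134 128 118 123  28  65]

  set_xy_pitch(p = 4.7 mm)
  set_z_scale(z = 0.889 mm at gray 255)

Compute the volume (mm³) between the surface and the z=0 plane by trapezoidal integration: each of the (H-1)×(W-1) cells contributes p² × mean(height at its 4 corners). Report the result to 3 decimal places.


365.556

height_mm = gray/255 × 0.889; cell vol = 4.7² × mean(4 corners)
unit = 4.7² × 0.889 / (4×255) = 0.019253 mm³ per gray-sum
row 0: Σ corner-gray over 9 cells = 3891  → 74.9132
row 1: Σ corner-gray over 9 cells = 5169  → 99.5185
row 2: Σ corner-gray over 9 cells = 5387  → 103.7156
row 3: Σ corner-gray over 9 cells = 4540  → 87.4084
Σ rows: total corner-gray = 18987  → 365.5558 mm³


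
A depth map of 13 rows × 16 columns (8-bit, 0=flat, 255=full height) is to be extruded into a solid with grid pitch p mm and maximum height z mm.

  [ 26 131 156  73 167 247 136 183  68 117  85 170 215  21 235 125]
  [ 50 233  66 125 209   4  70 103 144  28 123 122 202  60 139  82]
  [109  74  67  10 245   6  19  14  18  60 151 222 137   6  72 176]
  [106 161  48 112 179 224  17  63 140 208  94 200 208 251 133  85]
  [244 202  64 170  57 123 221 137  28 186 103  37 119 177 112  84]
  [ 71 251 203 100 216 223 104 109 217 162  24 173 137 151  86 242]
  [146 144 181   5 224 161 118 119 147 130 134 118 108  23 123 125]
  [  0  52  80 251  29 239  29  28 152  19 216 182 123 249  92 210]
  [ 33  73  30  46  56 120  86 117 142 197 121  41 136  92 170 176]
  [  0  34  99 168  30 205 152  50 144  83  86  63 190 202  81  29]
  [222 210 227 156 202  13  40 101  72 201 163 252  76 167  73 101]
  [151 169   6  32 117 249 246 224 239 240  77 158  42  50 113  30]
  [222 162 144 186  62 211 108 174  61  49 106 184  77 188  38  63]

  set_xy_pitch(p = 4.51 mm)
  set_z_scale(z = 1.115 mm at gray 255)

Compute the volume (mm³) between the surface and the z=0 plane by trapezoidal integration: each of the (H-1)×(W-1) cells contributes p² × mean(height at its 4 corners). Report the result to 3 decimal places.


height_mm = gray/255 × 1.115; cell vol = 4.51² × mean(4 corners)
unit = 4.51² × 1.115 / (4×255) = 0.0222345 mm³ per gray-sum
row 0: Σ corner-gray over 15 cells = 7547  → 167.8039
row 1: Σ corner-gray over 15 cells = 5875  → 130.6278
row 2: Σ corner-gray over 15 cells = 6754  → 150.1720
row 3: Σ corner-gray over 15 cells = 8067  → 179.3659
row 4: Σ corner-gray over 15 cells = 8425  → 187.3258
row 5: Σ corner-gray over 15 cells = 8366  → 186.0140
row 6: Σ corner-gray over 15 cells = 7433  → 165.2692
row 7: Σ corner-gray over 15 cells = 6755  → 150.1942
row 8: Σ corner-gray over 15 cells = 6266  → 139.3215
row 9: Σ corner-gray over 15 cells = 7432  → 165.2470
row 10: Σ corner-gray over 15 cells = 8334  → 185.3025
row 11: Σ corner-gray over 15 cells = 7890  → 175.4304
Σ rows: total corner-gray = 89144  → 1982.0741 mm³

1982.074


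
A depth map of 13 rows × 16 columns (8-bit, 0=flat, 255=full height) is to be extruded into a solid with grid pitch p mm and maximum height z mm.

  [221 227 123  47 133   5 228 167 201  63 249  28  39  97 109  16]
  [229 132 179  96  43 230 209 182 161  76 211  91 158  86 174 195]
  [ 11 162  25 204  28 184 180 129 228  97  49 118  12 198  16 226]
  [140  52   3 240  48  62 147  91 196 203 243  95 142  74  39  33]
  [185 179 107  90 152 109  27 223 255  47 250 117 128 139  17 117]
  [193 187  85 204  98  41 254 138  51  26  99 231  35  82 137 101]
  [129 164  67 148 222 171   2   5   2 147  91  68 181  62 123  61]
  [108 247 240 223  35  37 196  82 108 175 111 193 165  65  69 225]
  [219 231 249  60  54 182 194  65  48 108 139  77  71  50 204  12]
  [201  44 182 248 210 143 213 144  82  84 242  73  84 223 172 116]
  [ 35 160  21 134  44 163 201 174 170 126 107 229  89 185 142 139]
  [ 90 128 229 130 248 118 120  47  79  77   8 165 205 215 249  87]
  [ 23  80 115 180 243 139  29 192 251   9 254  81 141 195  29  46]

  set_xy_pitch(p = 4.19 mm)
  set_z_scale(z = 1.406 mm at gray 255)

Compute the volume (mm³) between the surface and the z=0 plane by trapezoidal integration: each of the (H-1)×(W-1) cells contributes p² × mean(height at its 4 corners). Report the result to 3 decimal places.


2262.059

height_mm = gray/255 × 1.406; cell vol = 4.19² × mean(4 corners)
unit = 4.19² × 1.406 / (4×255) = 0.0241999 mm³ per gray-sum
row 0: Σ corner-gray over 15 cells = 8149  → 197.2048
row 1: Σ corner-gray over 15 cells = 7977  → 193.0424
row 2: Σ corner-gray over 15 cells = 6940  → 167.9472
row 3: Σ corner-gray over 15 cells = 7425  → 179.6841
row 4: Σ corner-gray over 15 cells = 7612  → 184.2095
row 5: Σ corner-gray over 15 cells = 6726  → 162.7684
row 6: Σ corner-gray over 15 cells = 7321  → 177.1673
row 7: Σ corner-gray over 15 cells = 7920  → 191.6630
row 8: Σ corner-gray over 15 cells = 8300  → 200.8590
row 9: Σ corner-gray over 15 cells = 8669  → 209.7888
row 10: Σ corner-gray over 15 cells = 8277  → 200.3024
row 11: Σ corner-gray over 15 cells = 8158  → 197.4226
Σ rows: total corner-gray = 93474  → 2262.0595 mm³


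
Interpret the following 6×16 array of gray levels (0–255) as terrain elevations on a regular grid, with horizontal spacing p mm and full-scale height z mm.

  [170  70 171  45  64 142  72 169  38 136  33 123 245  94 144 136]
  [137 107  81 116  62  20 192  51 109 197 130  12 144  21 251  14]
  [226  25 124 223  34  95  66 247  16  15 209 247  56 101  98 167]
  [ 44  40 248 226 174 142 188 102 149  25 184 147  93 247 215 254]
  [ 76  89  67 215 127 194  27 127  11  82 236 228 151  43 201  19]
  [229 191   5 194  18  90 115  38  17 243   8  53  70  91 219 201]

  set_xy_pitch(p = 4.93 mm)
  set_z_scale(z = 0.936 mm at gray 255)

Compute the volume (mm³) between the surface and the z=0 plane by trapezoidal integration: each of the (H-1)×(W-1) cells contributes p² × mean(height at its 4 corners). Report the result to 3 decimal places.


height_mm = gray/255 × 0.936; cell vol = 4.93² × mean(4 corners)
unit = 4.93² × 0.936 / (4×255) = 0.0223033 mm³ per gray-sum
row 0: Σ corner-gray over 15 cells = 6535  → 145.7522
row 1: Σ corner-gray over 15 cells = 6642  → 148.1387
row 2: Σ corner-gray over 15 cells = 8163  → 182.0620
row 3: Σ corner-gray over 15 cells = 8349  → 186.2104
row 4: Σ corner-gray over 15 cells = 6825  → 152.2202
Σ rows: total corner-gray = 36514  → 814.3834 mm³

814.383


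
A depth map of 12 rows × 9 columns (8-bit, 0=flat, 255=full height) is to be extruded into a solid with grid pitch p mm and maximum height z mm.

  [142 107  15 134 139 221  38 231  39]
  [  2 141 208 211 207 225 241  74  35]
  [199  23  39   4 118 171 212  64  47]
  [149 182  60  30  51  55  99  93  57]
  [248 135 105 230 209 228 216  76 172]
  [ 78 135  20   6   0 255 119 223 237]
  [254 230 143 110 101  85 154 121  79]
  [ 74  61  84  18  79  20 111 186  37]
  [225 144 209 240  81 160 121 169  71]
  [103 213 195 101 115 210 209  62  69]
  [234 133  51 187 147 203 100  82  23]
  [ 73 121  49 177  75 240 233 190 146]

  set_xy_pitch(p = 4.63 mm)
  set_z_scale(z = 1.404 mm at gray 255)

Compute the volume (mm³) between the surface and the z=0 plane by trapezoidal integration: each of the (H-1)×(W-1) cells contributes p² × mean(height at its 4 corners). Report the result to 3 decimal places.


height_mm = gray/255 × 1.404; cell vol = 4.63² × mean(4 corners)
unit = 4.63² × 1.404 / (4×255) = 0.0295073 mm³ per gray-sum
row 0: Σ corner-gray over 8 cells = 4602  → 135.7924
row 1: Σ corner-gray over 8 cells = 4159  → 122.7207
row 2: Σ corner-gray over 8 cells = 2854  → 84.2137
row 3: Σ corner-gray over 8 cells = 4164  → 122.8682
row 4: Σ corner-gray over 8 cells = 4649  → 137.1793
row 5: Σ corner-gray over 8 cells = 4052  → 119.5634
row 6: Σ corner-gray over 8 cells = 3450  → 101.8001
row 7: Σ corner-gray over 8 cells = 3773  → 111.3309
row 8: Σ corner-gray over 8 cells = 4926  → 145.3528
row 9: Σ corner-gray over 8 cells = 4445  → 131.1598
row 10: Σ corner-gray over 8 cells = 4452  → 131.3663
Σ rows: total corner-gray = 45526  → 1343.3476 mm³

1343.348


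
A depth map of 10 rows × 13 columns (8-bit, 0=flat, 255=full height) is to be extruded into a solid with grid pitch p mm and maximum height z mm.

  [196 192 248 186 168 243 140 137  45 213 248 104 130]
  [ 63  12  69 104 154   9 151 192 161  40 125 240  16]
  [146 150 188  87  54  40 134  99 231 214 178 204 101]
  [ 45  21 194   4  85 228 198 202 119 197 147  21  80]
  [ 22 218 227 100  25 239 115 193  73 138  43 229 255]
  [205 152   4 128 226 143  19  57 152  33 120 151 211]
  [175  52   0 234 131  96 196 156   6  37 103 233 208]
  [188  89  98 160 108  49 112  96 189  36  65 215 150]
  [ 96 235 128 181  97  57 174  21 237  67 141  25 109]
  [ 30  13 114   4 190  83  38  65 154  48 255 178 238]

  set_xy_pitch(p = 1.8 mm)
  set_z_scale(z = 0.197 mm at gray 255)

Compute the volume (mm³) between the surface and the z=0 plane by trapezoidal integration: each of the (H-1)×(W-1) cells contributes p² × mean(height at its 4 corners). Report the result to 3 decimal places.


33.985

height_mm = gray/255 × 0.197; cell vol = 1.8² × mean(4 corners)
unit = 1.8² × 0.197 / (4×255) = 0.000625765 mm³ per gray-sum
row 0: Σ corner-gray over 12 cells = 6767  → 4.2345
row 1: Σ corner-gray over 12 cells = 5998  → 3.7533
row 2: Σ corner-gray over 12 cells = 6362  → 3.9811
row 3: Σ corner-gray over 12 cells = 6434  → 4.0262
row 4: Σ corner-gray over 12 cells = 6263  → 3.9192
row 5: Σ corner-gray over 12 cells = 5657  → 3.5400
row 6: Σ corner-gray over 12 cells = 5643  → 3.5312
row 7: Σ corner-gray over 12 cells = 5703  → 3.5687
row 8: Σ corner-gray over 12 cells = 5483  → 3.4311
Σ rows: total corner-gray = 54310  → 33.9853 mm³


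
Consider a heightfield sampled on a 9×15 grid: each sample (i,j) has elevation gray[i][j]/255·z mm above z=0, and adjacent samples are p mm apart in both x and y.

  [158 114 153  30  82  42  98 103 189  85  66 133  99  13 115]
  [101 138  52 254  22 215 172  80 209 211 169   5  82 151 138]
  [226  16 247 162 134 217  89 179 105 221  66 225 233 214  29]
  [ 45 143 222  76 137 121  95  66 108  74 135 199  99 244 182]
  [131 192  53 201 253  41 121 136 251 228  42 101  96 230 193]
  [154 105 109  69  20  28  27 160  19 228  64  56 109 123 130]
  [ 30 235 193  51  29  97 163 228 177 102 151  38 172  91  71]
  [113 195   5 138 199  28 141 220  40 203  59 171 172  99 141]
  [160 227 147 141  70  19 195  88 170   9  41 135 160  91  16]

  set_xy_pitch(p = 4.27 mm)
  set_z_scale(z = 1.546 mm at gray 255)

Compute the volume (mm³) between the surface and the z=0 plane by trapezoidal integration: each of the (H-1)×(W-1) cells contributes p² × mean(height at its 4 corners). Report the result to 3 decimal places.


height_mm = gray/255 × 1.546; cell vol = 4.27² × mean(4 corners)
unit = 4.27² × 1.546 / (4×255) = 0.0276354 mm³ per gray-sum
row 0: Σ corner-gray over 14 cells = 6446  → 178.1375
row 1: Σ corner-gray over 14 cells = 8230  → 227.4390
row 2: Σ corner-gray over 14 cells = 8136  → 224.8413
row 3: Σ corner-gray over 14 cells = 7879  → 217.7390
row 4: Σ corner-gray over 14 cells = 6732  → 186.0412
row 5: Σ corner-gray over 14 cells = 6073  → 167.8295
row 6: Σ corner-gray over 14 cells = 7149  → 197.5652
row 7: Σ corner-gray over 14 cells = 6756  → 186.7045
Σ rows: total corner-gray = 57401  → 1586.2971 mm³

1586.297


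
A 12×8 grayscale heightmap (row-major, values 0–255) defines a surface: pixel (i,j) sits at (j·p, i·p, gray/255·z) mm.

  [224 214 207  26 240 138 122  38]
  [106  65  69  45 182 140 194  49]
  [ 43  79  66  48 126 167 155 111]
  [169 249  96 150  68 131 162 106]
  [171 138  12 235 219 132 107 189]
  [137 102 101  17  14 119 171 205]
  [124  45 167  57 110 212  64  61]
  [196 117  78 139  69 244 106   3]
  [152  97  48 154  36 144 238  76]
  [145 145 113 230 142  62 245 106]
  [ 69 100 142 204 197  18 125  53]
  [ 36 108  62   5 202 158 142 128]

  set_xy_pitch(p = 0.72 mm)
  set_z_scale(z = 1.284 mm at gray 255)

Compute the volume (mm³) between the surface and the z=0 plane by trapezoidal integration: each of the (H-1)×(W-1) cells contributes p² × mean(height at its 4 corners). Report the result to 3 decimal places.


height_mm = gray/255 × 1.284; cell vol = 0.72² × mean(4 corners)
unit = 0.72² × 1.284 / (4×255) = 0.000652574 mm³ per gray-sum
row 0: Σ corner-gray over 7 cells = 3701  → 2.4152
row 1: Σ corner-gray over 7 cells = 2981  → 1.9453
row 2: Σ corner-gray over 7 cells = 3423  → 2.2338
row 3: Σ corner-gray over 7 cells = 4033  → 2.6318
row 4: Σ corner-gray over 7 cells = 3436  → 2.2422
row 5: Σ corner-gray over 7 cells = 2885  → 1.8827
row 6: Σ corner-gray over 7 cells = 3200  → 2.0882
row 7: Σ corner-gray over 7 cells = 3367  → 2.1972
row 8: Σ corner-gray over 7 cells = 3787  → 2.4713
row 9: Σ corner-gray over 7 cells = 3819  → 2.4922
row 10: Σ corner-gray over 7 cells = 3212  → 2.0961
Σ rows: total corner-gray = 37844  → 24.6960 mm³

24.696


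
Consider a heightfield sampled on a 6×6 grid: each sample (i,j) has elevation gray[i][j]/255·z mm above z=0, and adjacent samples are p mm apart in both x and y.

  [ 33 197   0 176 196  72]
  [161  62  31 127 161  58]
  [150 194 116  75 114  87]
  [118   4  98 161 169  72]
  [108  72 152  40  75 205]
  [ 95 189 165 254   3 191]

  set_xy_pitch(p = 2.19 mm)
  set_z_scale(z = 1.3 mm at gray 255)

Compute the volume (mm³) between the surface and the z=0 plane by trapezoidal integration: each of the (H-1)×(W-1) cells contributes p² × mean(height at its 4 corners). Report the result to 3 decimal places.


68.908

height_mm = gray/255 × 1.3; cell vol = 2.19² × mean(4 corners)
unit = 2.19² × 1.3 / (4×255) = 0.00611268 mm³ per gray-sum
row 0: Σ corner-gray over 5 cells = 2224  → 13.5946
row 1: Σ corner-gray over 5 cells = 2216  → 13.5457
row 2: Σ corner-gray over 5 cells = 2289  → 13.9919
row 3: Σ corner-gray over 5 cells = 2045  → 12.5004
row 4: Σ corner-gray over 5 cells = 2499  → 15.2756
Σ rows: total corner-gray = 11273  → 68.9082 mm³


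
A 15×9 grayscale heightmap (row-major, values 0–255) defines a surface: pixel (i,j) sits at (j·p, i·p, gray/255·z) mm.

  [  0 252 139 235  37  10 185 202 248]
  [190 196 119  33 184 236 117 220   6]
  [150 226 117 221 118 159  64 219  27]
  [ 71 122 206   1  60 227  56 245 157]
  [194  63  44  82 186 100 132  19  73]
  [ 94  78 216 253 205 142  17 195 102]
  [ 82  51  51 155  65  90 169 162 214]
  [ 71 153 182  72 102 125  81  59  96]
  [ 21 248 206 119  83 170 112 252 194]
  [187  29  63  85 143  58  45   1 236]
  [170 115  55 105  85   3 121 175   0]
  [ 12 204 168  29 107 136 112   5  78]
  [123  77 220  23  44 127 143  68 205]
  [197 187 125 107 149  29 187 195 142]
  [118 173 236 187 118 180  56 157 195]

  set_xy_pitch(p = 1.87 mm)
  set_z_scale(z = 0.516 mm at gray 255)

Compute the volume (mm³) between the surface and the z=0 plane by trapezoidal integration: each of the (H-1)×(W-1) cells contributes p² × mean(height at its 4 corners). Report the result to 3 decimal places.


height_mm = gray/255 × 0.516; cell vol = 1.87² × mean(4 corners)
unit = 1.87² × 0.516 / (4×255) = 0.00176902 mm³ per gray-sum
row 0: Σ corner-gray over 8 cells = 4774  → 8.4453
row 1: Σ corner-gray over 8 cells = 4831  → 8.5461
row 2: Σ corner-gray over 8 cells = 4487  → 7.9376
row 3: Σ corner-gray over 8 cells = 3581  → 6.3349
row 4: Σ corner-gray over 8 cells = 3927  → 6.9469
row 5: Σ corner-gray over 8 cells = 4190  → 7.4122
row 6: Σ corner-gray over 8 cells = 3497  → 6.1863
row 7: Σ corner-gray over 8 cells = 4310  → 7.6245
row 8: Σ corner-gray over 8 cells = 3866  → 6.8390
row 9: Σ corner-gray over 8 cells = 2759  → 4.8807
row 10: Σ corner-gray over 8 cells = 3100  → 5.4840
row 11: Σ corner-gray over 8 cells = 3344  → 5.9156
row 12: Σ corner-gray over 8 cells = 4029  → 7.1274
row 13: Σ corner-gray over 8 cells = 4824  → 8.5338
Σ rows: total corner-gray = 55519  → 98.2142 mm³

98.214


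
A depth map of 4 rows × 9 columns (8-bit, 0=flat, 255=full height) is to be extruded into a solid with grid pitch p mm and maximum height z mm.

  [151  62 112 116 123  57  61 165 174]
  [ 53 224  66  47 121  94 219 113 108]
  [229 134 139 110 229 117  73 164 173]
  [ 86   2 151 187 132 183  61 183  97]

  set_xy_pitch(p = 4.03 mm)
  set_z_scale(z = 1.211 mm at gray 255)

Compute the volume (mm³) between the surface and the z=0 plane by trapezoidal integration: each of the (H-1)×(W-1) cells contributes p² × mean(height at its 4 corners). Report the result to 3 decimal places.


height_mm = gray/255 × 1.211; cell vol = 4.03² × mean(4 corners)
unit = 4.03² × 1.211 / (4×255) = 0.0192821 mm³ per gray-sum
row 0: Σ corner-gray over 8 cells = 3646  → 70.3025
row 1: Σ corner-gray over 8 cells = 4263  → 82.1995
row 2: Σ corner-gray over 8 cells = 4315  → 83.2022
Σ rows: total corner-gray = 12224  → 235.7042 mm³

235.704


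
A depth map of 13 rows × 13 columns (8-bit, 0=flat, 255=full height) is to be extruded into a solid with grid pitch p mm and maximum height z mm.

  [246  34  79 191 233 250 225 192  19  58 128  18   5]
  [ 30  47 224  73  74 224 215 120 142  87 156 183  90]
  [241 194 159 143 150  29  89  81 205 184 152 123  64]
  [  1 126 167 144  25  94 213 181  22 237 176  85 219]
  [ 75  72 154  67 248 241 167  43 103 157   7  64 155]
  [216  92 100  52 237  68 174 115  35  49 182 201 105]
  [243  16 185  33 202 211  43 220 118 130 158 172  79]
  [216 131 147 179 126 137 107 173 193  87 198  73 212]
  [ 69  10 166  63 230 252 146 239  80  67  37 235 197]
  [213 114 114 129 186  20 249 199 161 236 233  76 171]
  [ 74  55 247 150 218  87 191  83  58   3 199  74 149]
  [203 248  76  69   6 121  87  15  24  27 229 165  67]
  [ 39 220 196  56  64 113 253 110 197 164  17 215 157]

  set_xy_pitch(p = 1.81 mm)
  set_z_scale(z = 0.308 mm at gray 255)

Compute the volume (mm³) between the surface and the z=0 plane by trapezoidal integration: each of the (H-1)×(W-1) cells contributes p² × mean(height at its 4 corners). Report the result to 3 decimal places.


height_mm = gray/255 × 0.308; cell vol = 1.81² × mean(4 corners)
unit = 1.81² × 0.308 / (4×255) = 0.000989254 mm³ per gray-sum
row 0: Σ corner-gray over 12 cells = 6315  → 6.2471
row 1: Σ corner-gray over 12 cells = 6533  → 6.4628
row 2: Σ corner-gray over 12 cells = 6483  → 6.4133
row 3: Σ corner-gray over 12 cells = 6036  → 5.9711
row 4: Σ corner-gray over 12 cells = 5807  → 5.7446
row 5: Σ corner-gray over 12 cells = 6229  → 6.1621
row 6: Σ corner-gray over 12 cells = 6828  → 6.7546
row 7: Σ corner-gray over 12 cells = 6846  → 6.7724
row 8: Σ corner-gray over 12 cells = 7134  → 7.0573
row 9: Σ corner-gray over 12 cells = 6771  → 6.6982
row 10: Σ corner-gray over 12 cells = 5357  → 5.2994
row 11: Σ corner-gray over 12 cells = 5810  → 5.7476
Σ rows: total corner-gray = 76149  → 75.3307 mm³

75.331


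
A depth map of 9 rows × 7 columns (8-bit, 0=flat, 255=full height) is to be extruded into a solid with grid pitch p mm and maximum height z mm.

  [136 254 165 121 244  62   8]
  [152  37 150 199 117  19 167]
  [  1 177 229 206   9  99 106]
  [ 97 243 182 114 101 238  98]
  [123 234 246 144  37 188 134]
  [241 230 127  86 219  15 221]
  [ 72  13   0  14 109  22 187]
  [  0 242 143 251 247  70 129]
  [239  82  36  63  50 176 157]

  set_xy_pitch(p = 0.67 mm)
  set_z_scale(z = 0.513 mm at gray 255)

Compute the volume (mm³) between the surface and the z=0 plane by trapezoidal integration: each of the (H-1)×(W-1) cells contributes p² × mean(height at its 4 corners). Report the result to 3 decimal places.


5.764

height_mm = gray/255 × 0.513; cell vol = 0.67² × mean(4 corners)
unit = 0.67² × 0.513 / (4×255) = 0.00022577 mm³ per gray-sum
row 0: Σ corner-gray over 6 cells = 3199  → 0.7222
row 1: Σ corner-gray over 6 cells = 2910  → 0.6570
row 2: Σ corner-gray over 6 cells = 3498  → 0.7897
row 3: Σ corner-gray over 6 cells = 3906  → 0.8819
row 4: Σ corner-gray over 6 cells = 3771  → 0.8514
row 5: Σ corner-gray over 6 cells = 2391  → 0.5398
row 6: Σ corner-gray over 6 cells = 2610  → 0.5893
row 7: Σ corner-gray over 6 cells = 3245  → 0.7326
Σ rows: total corner-gray = 25530  → 5.7639 mm³


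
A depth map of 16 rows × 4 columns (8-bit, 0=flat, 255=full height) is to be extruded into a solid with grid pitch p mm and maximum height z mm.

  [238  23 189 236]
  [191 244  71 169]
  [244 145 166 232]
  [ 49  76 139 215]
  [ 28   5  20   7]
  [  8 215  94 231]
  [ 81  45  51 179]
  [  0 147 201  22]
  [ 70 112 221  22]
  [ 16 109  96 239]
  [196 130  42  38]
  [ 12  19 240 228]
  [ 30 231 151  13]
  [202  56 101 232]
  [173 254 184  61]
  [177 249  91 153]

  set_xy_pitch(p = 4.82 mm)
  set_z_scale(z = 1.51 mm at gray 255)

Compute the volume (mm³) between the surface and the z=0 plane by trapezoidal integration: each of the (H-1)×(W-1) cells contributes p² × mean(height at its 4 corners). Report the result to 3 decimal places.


775.357

height_mm = gray/255 × 1.51; cell vol = 4.82² × mean(4 corners)
unit = 4.82² × 1.51 / (4×255) = 0.0343931 mm³ per gray-sum
row 0: Σ corner-gray over 3 cells = 1888  → 64.9341
row 1: Σ corner-gray over 3 cells = 2088  → 71.8127
row 2: Σ corner-gray over 3 cells = 1792  → 61.6324
row 3: Σ corner-gray over 3 cells = 779  → 26.7922
row 4: Σ corner-gray over 3 cells = 942  → 32.3983
row 5: Σ corner-gray over 3 cells = 1309  → 45.0205
row 6: Σ corner-gray over 3 cells = 1170  → 40.2399
row 7: Σ corner-gray over 3 cells = 1476  → 50.7642
row 8: Σ corner-gray over 3 cells = 1423  → 48.9413
row 9: Σ corner-gray over 3 cells = 1243  → 42.7506
row 10: Σ corner-gray over 3 cells = 1336  → 45.9491
row 11: Σ corner-gray over 3 cells = 1565  → 53.8251
row 12: Σ corner-gray over 3 cells = 1555  → 53.4812
row 13: Σ corner-gray over 3 cells = 1858  → 63.9023
row 14: Σ corner-gray over 3 cells = 2120  → 72.9133
Σ rows: total corner-gray = 22544  → 775.3572 mm³


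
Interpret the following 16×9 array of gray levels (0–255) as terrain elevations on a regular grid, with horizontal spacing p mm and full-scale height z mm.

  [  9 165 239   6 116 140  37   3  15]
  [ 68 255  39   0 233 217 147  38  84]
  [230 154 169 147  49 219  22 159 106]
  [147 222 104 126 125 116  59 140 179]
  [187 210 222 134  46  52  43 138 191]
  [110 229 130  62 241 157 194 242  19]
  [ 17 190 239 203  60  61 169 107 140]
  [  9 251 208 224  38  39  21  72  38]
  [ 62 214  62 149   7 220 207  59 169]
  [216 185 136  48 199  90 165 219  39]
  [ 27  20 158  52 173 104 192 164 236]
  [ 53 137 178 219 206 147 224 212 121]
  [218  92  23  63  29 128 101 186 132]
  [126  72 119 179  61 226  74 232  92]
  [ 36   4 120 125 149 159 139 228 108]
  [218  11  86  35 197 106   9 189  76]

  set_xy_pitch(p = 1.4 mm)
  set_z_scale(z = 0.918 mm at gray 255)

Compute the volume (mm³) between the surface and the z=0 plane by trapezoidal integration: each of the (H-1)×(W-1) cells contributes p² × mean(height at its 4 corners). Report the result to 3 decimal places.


height_mm = gray/255 × 0.918; cell vol = 1.4² × mean(4 corners)
unit = 1.4² × 0.918 / (4×255) = 0.001764 mm³ per gray-sum
row 0: Σ corner-gray over 8 cells = 3446  → 6.0787
row 1: Σ corner-gray over 8 cells = 4184  → 7.3806
row 2: Σ corner-gray over 8 cells = 4284  → 7.5570
row 3: Σ corner-gray over 8 cells = 4178  → 7.3700
row 4: Σ corner-gray over 8 cells = 4707  → 8.3031
row 5: Σ corner-gray over 8 cells = 4854  → 8.5625
row 6: Σ corner-gray over 8 cells = 3968  → 6.9996
row 7: Σ corner-gray over 8 cells = 3820  → 6.7385
row 8: Σ corner-gray over 8 cells = 4406  → 7.7722
row 9: Σ corner-gray over 8 cells = 4328  → 7.6346
row 10: Σ corner-gray over 8 cells = 4809  → 8.4831
row 11: Σ corner-gray over 8 cells = 4414  → 7.7863
row 12: Σ corner-gray over 8 cells = 3738  → 6.5938
row 13: Σ corner-gray over 8 cells = 4136  → 7.2959
row 14: Σ corner-gray over 8 cells = 3552  → 6.2657
Σ rows: total corner-gray = 62824  → 110.8215 mm³

110.822


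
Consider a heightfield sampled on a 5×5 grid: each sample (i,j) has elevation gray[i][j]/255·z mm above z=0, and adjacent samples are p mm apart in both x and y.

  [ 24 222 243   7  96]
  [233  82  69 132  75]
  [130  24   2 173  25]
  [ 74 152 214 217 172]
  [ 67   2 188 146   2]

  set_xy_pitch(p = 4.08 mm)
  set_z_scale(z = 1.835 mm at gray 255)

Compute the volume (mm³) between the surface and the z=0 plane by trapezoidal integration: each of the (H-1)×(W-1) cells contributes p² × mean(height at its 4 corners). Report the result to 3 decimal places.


224.095

height_mm = gray/255 × 1.835; cell vol = 4.08² × mean(4 corners)
unit = 4.08² × 1.835 / (4×255) = 0.0299472 mm³ per gray-sum
row 0: Σ corner-gray over 4 cells = 1938  → 58.0377
row 1: Σ corner-gray over 4 cells = 1427  → 42.7347
row 2: Σ corner-gray over 4 cells = 1965  → 58.8462
row 3: Σ corner-gray over 4 cells = 2153  → 64.4763
Σ rows: total corner-gray = 7483  → 224.0949 mm³


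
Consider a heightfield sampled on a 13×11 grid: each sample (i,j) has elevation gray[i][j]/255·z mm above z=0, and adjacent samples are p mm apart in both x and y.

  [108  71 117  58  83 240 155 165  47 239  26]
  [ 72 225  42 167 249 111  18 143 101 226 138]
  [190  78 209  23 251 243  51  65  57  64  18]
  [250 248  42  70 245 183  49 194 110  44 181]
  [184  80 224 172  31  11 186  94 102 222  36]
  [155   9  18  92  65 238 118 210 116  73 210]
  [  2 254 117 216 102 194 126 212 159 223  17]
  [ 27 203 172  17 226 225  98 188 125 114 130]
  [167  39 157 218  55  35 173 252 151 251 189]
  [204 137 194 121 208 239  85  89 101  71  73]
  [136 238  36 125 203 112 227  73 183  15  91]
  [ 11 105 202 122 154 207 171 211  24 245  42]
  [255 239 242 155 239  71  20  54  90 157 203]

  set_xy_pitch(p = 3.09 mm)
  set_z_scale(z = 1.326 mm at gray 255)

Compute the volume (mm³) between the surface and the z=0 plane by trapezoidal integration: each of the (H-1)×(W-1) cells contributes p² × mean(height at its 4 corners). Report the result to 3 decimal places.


814.237

height_mm = gray/255 × 1.326; cell vol = 3.09² × mean(4 corners)
unit = 3.09² × 1.326 / (4×255) = 0.0124125 mm³ per gray-sum
row 0: Σ corner-gray over 10 cells = 5258  → 65.2651
row 1: Σ corner-gray over 10 cells = 5064  → 62.8571
row 2: Σ corner-gray over 10 cells = 5091  → 63.1922
row 3: Σ corner-gray over 10 cells = 5265  → 65.3520
row 4: Σ corner-gray over 10 cells = 4707  → 58.4258
row 5: Σ corner-gray over 10 cells = 5468  → 67.8717
row 6: Σ corner-gray over 10 cells = 6118  → 75.9399
row 7: Σ corner-gray over 10 cells = 5911  → 73.3705
row 8: Σ corner-gray over 10 cells = 5785  → 71.8065
row 9: Σ corner-gray over 10 cells = 5418  → 67.2511
row 10: Σ corner-gray over 10 cells = 5586  → 69.3364
row 11: Σ corner-gray over 10 cells = 5927  → 73.5691
Σ rows: total corner-gray = 65598  → 814.2371 mm³


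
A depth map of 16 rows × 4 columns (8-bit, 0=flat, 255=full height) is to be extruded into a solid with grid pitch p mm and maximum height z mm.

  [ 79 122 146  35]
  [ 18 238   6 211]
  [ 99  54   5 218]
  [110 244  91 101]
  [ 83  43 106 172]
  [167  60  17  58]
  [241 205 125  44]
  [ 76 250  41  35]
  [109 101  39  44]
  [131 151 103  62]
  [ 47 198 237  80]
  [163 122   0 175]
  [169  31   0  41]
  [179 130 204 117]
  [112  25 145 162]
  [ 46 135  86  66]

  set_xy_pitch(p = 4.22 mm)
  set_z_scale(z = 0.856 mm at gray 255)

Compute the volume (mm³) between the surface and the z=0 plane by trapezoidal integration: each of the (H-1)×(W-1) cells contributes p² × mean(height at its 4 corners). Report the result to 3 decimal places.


291.967

height_mm = gray/255 × 0.856; cell vol = 4.22² × mean(4 corners)
unit = 4.22² × 0.856 / (4×255) = 0.0149451 mm³ per gray-sum
row 0: Σ corner-gray over 3 cells = 1367  → 20.4299
row 1: Σ corner-gray over 3 cells = 1152  → 17.2167
row 2: Σ corner-gray over 3 cells = 1316  → 19.6677
row 3: Σ corner-gray over 3 cells = 1434  → 21.4313
row 4: Σ corner-gray over 3 cells = 932  → 13.9288
row 5: Σ corner-gray over 3 cells = 1324  → 19.7873
row 6: Σ corner-gray over 3 cells = 1638  → 24.4801
row 7: Σ corner-gray over 3 cells = 1126  → 16.8282
row 8: Σ corner-gray over 3 cells = 1134  → 16.9477
row 9: Σ corner-gray over 3 cells = 1698  → 25.3768
row 10: Σ corner-gray over 3 cells = 1579  → 23.5983
row 11: Σ corner-gray over 3 cells = 854  → 12.7631
row 12: Σ corner-gray over 3 cells = 1236  → 18.4721
row 13: Σ corner-gray over 3 cells = 1578  → 23.5833
row 14: Σ corner-gray over 3 cells = 1168  → 17.4559
Σ rows: total corner-gray = 19536  → 291.9673 mm³


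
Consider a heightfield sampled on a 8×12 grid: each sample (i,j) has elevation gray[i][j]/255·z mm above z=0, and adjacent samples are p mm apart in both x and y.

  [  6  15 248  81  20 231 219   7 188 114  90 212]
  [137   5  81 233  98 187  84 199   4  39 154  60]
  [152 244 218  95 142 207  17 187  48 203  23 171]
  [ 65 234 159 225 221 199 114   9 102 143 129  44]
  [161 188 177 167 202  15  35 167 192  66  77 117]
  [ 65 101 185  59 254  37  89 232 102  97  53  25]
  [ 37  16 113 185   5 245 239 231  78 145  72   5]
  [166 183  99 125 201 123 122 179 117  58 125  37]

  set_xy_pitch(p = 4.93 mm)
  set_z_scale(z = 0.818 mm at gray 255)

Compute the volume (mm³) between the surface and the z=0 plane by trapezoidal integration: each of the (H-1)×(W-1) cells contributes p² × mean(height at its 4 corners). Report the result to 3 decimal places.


758.164

height_mm = gray/255 × 0.818; cell vol = 4.93² × mean(4 corners)
unit = 4.93² × 0.818 / (4×255) = 0.0194916 mm³ per gray-sum
row 0: Σ corner-gray over 11 cells = 5009  → 97.6333
row 1: Σ corner-gray over 11 cells = 5456  → 106.3460
row 2: Σ corner-gray over 11 cells = 6270  → 122.2122
row 3: Σ corner-gray over 11 cells = 6029  → 117.5147
row 4: Σ corner-gray over 11 cells = 5358  → 104.4359
row 5: Σ corner-gray over 11 cells = 5208  → 101.5121
row 6: Σ corner-gray over 11 cells = 5567  → 108.5096
Σ rows: total corner-gray = 38897  → 758.1639 mm³


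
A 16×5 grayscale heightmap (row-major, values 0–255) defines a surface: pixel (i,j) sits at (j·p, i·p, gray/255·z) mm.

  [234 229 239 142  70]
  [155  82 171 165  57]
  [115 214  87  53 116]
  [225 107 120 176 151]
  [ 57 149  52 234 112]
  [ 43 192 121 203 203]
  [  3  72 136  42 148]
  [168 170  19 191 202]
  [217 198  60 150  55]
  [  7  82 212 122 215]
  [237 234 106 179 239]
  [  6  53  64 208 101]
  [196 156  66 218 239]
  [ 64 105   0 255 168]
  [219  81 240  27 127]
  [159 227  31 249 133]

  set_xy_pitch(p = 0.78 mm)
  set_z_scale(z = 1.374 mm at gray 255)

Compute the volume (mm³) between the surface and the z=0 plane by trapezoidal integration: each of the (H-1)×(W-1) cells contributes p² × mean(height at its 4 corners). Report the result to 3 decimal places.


height_mm = gray/255 × 1.374; cell vol = 0.78² × mean(4 corners)
unit = 0.78² × 1.374 / (4×255) = 0.000819551 mm³ per gray-sum
row 0: Σ corner-gray over 4 cells = 2572  → 2.1079
row 1: Σ corner-gray over 4 cells = 1987  → 1.6284
row 2: Σ corner-gray over 4 cells = 2121  → 1.7383
row 3: Σ corner-gray over 4 cells = 2221  → 1.8202
row 4: Σ corner-gray over 4 cells = 2317  → 1.8989
row 5: Σ corner-gray over 4 cells = 1929  → 1.5809
row 6: Σ corner-gray over 4 cells = 1781  → 1.4596
row 7: Σ corner-gray over 4 cells = 2218  → 1.8178
row 8: Σ corner-gray over 4 cells = 2142  → 1.7555
row 9: Σ corner-gray over 4 cells = 2568  → 2.1046
row 10: Σ corner-gray over 4 cells = 2271  → 1.8612
row 11: Σ corner-gray over 4 cells = 2072  → 1.6981
row 12: Σ corner-gray over 4 cells = 2267  → 1.8579
row 13: Σ corner-gray over 4 cells = 1994  → 1.6342
row 14: Σ corner-gray over 4 cells = 2348  → 1.9243
Σ rows: total corner-gray = 32808  → 26.8878 mm³

26.888


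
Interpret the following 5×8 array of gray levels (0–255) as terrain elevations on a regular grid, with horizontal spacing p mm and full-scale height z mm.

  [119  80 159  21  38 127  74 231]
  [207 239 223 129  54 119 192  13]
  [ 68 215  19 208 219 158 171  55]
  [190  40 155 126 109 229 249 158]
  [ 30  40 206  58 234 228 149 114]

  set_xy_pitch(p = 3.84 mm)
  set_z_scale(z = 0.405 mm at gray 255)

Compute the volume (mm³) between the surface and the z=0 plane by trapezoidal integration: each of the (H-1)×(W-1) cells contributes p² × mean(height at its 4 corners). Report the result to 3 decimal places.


94.381

height_mm = gray/255 × 0.405; cell vol = 3.84² × mean(4 corners)
unit = 3.84² × 0.405 / (4×255) = 0.00585487 mm³ per gray-sum
row 0: Σ corner-gray over 7 cells = 3480  → 20.3749
row 1: Σ corner-gray over 7 cells = 4235  → 24.7954
row 2: Σ corner-gray over 7 cells = 4267  → 24.9827
row 3: Σ corner-gray over 7 cells = 4138  → 24.2275
Σ rows: total corner-gray = 16120  → 94.3805 mm³


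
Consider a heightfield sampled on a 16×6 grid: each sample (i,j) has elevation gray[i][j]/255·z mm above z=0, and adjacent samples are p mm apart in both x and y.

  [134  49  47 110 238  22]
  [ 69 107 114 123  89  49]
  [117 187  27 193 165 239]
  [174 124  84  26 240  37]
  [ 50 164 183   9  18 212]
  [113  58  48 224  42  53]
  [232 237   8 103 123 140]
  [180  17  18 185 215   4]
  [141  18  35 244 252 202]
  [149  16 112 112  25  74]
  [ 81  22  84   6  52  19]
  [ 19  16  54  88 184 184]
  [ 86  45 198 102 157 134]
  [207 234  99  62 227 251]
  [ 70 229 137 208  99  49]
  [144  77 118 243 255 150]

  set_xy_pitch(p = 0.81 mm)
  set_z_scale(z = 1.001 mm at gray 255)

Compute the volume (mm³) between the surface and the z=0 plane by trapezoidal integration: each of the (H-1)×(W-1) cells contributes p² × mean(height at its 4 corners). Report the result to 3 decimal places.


22.140

height_mm = gray/255 × 1.001; cell vol = 0.81² × mean(4 corners)
unit = 0.81² × 1.001 / (4×255) = 0.000643879 mm³ per gray-sum
row 0: Σ corner-gray over 5 cells = 2028  → 1.3058
row 1: Σ corner-gray over 5 cells = 2484  → 1.5994
row 2: Σ corner-gray over 5 cells = 2659  → 1.7121
row 3: Σ corner-gray over 5 cells = 2169  → 1.3966
row 4: Σ corner-gray over 5 cells = 1920  → 1.2362
row 5: Σ corner-gray over 5 cells = 2224  → 1.4320
row 6: Σ corner-gray over 5 cells = 2368  → 1.5247
row 7: Σ corner-gray over 5 cells = 2495  → 1.6065
row 8: Σ corner-gray over 5 cells = 2194  → 1.4127
row 9: Σ corner-gray over 5 cells = 1181  → 0.7604
row 10: Σ corner-gray over 5 cells = 1315  → 0.8467
row 11: Σ corner-gray over 5 cells = 2111  → 1.3592
row 12: Σ corner-gray over 5 cells = 2926  → 1.8840
row 13: Σ corner-gray over 5 cells = 3167  → 2.0392
row 14: Σ corner-gray over 5 cells = 3145  → 2.0250
Σ rows: total corner-gray = 34386  → 22.1404 mm³


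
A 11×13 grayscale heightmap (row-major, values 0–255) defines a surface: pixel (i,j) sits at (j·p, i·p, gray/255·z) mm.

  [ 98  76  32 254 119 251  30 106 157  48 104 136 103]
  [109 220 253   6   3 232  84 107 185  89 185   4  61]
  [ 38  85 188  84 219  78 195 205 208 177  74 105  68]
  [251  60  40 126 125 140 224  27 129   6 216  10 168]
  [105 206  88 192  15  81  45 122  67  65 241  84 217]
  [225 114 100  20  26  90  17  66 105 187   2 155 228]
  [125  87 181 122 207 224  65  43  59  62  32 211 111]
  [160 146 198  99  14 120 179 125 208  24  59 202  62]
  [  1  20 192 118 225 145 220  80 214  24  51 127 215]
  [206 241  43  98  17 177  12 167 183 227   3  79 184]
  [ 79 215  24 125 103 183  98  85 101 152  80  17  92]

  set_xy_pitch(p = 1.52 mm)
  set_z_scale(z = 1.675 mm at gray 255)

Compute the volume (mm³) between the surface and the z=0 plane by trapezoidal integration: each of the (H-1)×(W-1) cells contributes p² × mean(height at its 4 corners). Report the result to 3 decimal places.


214.211

height_mm = gray/255 × 1.675; cell vol = 1.52² × mean(4 corners)
unit = 1.52² × 1.675 / (4×255) = 0.00379404 mm³ per gray-sum
row 0: Σ corner-gray over 12 cells = 5733  → 21.7512
row 1: Σ corner-gray over 12 cells = 6248  → 23.7052
row 2: Σ corner-gray over 12 cells = 5967  → 22.6390
row 3: Σ corner-gray over 12 cells = 5359  → 20.3323
row 4: Σ corner-gray over 12 cells = 4951  → 18.7843
row 5: Σ corner-gray over 12 cells = 5039  → 19.1182
row 6: Σ corner-gray over 12 cells = 5792  → 21.9751
row 7: Σ corner-gray over 12 cells = 6018  → 22.8325
row 8: Σ corner-gray over 12 cells = 5932  → 22.5062
row 9: Σ corner-gray over 12 cells = 5421  → 20.5675
Σ rows: total corner-gray = 56460  → 214.2115 mm³


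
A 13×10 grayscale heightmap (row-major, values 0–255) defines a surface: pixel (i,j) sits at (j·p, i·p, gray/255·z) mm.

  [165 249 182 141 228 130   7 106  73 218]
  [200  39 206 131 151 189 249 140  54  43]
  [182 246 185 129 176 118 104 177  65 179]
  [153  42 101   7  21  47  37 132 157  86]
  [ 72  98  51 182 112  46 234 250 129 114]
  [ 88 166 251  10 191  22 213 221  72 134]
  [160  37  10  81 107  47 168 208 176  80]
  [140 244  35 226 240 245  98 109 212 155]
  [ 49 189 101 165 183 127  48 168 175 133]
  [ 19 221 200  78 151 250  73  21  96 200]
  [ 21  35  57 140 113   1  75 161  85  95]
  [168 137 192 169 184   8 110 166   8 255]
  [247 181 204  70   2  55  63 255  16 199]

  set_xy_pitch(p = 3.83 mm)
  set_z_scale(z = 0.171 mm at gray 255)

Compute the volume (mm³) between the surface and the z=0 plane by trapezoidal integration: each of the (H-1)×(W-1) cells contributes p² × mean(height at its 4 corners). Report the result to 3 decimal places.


136.065

height_mm = gray/255 × 0.171; cell vol = 3.83² × mean(4 corners)
unit = 3.83² × 0.171 / (4×255) = 0.0024592 mm³ per gray-sum
row 0: Σ corner-gray over 9 cells = 5176  → 12.7288
row 1: Σ corner-gray over 9 cells = 5322  → 13.0879
row 2: Σ corner-gray over 9 cells = 4088  → 10.0532
row 3: Σ corner-gray over 9 cells = 3717  → 9.1408
row 4: Σ corner-gray over 9 cells = 4904  → 12.0599
row 5: Σ corner-gray over 9 cells = 4422  → 10.8746
row 6: Σ corner-gray over 9 cells = 5021  → 12.3476
row 7: Σ corner-gray over 9 cells = 5607  → 13.7887
row 8: Σ corner-gray over 9 cells = 4893  → 12.0329
row 9: Σ corner-gray over 9 cells = 3849  → 9.4655
row 10: Σ corner-gray over 9 cells = 3821  → 9.3966
row 11: Σ corner-gray over 9 cells = 4509  → 11.0885
Σ rows: total corner-gray = 55329  → 136.0650 mm³


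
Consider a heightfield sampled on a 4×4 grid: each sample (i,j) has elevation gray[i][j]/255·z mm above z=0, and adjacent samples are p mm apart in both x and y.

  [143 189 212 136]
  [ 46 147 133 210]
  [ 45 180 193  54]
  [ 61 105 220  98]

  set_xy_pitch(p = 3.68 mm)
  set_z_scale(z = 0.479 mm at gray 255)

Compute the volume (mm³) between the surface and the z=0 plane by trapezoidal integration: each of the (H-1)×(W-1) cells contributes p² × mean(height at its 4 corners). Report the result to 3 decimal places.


height_mm = gray/255 × 0.479; cell vol = 3.68² × mean(4 corners)
unit = 3.68² × 0.479 / (4×255) = 0.00635962 mm³ per gray-sum
row 0: Σ corner-gray over 3 cells = 1897  → 12.0642
row 1: Σ corner-gray over 3 cells = 1661  → 10.5633
row 2: Σ corner-gray over 3 cells = 1654  → 10.5188
Σ rows: total corner-gray = 5212  → 33.1463 mm³

33.146


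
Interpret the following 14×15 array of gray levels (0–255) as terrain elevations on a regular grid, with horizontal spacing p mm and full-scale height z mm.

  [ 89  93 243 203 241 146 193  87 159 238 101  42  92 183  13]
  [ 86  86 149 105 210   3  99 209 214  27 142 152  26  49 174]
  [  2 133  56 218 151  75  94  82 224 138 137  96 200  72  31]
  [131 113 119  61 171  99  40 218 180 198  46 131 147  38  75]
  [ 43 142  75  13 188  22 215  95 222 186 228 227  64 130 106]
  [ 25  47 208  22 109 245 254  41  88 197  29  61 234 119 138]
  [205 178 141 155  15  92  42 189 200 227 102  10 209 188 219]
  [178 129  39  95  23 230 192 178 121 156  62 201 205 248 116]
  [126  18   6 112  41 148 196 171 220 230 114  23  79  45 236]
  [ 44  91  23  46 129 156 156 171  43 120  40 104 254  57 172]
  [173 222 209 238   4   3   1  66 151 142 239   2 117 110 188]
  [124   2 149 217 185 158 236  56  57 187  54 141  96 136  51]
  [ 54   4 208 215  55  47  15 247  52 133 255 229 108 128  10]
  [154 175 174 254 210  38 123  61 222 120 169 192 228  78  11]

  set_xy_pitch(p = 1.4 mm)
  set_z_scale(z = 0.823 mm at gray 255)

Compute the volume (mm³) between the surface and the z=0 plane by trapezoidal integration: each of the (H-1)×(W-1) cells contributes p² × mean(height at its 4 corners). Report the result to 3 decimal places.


144.961

height_mm = gray/255 × 0.823; cell vol = 1.4² × mean(4 corners)
unit = 1.4² × 0.823 / (4×255) = 0.00158145 mm³ per gray-sum
row 0: Σ corner-gray over 14 cells = 7346  → 11.6173
row 1: Σ corner-gray over 14 cells = 6587  → 10.4170
row 2: Σ corner-gray over 14 cells = 6713  → 10.6163
row 3: Σ corner-gray over 14 cells = 7091  → 11.2141
row 4: Σ corner-gray over 14 cells = 7234  → 11.4402
row 5: Σ corner-gray over 14 cells = 7391  → 11.6885
row 6: Σ corner-gray over 14 cells = 7972  → 12.6073
row 7: Σ corner-gray over 14 cells = 7220  → 11.4181
row 8: Σ corner-gray over 14 cells = 6164  → 9.7481
row 9: Σ corner-gray over 14 cells = 6365  → 10.0659
row 10: Σ corner-gray over 14 cells = 6892  → 10.8994
row 11: Σ corner-gray over 14 cells = 6979  → 11.0369
row 12: Σ corner-gray over 14 cells = 7709  → 12.1914
Σ rows: total corner-gray = 91663  → 144.9605 mm³
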